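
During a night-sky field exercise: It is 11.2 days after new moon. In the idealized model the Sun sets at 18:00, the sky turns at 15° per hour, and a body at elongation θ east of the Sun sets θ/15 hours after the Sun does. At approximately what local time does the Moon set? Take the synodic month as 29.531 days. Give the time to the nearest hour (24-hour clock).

03:00

The Moon has covered 11.2/29.531 of its cycle, so θ ≈ 360° × 11.2/29.531 = 136.5°.
Delay after the Sun = 136.5° / (15°/h) ≈ 9.10 h.
18:00 + 9.10 h ≈ 03:06 → 03:00 to the nearest hour.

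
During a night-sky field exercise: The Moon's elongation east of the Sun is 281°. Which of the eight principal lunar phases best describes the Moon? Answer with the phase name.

last quarter

281° lies in the last quarter sector of the 8-phase cycle.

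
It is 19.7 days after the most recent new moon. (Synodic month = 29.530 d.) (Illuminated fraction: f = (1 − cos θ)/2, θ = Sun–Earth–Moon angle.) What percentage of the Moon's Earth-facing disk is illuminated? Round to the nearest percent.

Elongation θ = 360° × 19.7/29.530 ≈ 240.2°.
With cos θ = (-0.498), the lit fraction is (1 − (-0.498))/2 ≈ 0.749, so 75%.

75%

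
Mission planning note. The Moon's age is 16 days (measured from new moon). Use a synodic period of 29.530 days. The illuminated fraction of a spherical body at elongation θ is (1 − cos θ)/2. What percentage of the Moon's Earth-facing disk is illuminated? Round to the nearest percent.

Phase angle: θ = 360°·(16 d)/(29.530 d) = 195.1°.
cos 195.1° = (-0.966), so f = (1 − (-0.966))/2 = 0.983, so 98%.

98%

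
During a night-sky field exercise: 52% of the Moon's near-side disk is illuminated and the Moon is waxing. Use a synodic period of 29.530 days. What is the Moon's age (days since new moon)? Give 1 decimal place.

7.6 days

cos θ = 1 − 2f = -0.040, giving a principal value of 92.3°.
Waxing ⇒ before full, so θ = 92.3°.
At 360°/29.530 d per day, 92.3° corresponds to 7.57 days.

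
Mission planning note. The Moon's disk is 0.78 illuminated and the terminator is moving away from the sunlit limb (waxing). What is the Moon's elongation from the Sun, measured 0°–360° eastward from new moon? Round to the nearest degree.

Invert f = (1 − cos θ)/2 to get cos θ = 1 − 2(0.78) = -0.560, hence θ₀ = arccos -0.560 = 124.1°.
Waxing ⇒ before full, so θ = 124.1°.

124°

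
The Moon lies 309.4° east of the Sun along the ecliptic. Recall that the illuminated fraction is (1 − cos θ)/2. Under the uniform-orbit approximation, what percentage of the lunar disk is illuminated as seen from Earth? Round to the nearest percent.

18%

cos 309.4° = 0.635, so f = (1 − 0.635)/2 = 0.183, i.e. 18%.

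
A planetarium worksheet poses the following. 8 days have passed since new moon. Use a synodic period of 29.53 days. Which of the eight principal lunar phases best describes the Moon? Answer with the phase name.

θ ≈ 360° × 8/29.53 = 98°, which falls in the first quarter sector.

first quarter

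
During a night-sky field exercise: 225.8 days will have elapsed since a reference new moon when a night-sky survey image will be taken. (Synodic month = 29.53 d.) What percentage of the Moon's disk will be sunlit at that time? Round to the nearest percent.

Reduce mod P: 225.8 − 7×29.53 = 19.09 d into the current lunation.
Phase angle: θ = 360°·(19.09 d)/(29.53 d) = 232.7°.
cos 232.7° = (-0.606), so f = (1 − (-0.606))/2 = 0.803, so 80%.

80%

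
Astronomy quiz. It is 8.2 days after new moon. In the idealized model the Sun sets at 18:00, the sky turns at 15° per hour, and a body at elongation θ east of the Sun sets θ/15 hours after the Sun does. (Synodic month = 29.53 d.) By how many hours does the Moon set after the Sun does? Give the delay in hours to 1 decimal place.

Elongation θ = 360° × 8.2/29.53 ≈ 100.0°.
Delay after the Sun = 100.0° / (15°/h) ≈ 6.66 h.
So the Moon sets 6.66 h after the Sun.

6.7 h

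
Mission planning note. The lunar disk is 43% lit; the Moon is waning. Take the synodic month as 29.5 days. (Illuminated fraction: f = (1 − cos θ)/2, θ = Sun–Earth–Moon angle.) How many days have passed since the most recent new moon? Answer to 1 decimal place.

22.8 days

cos θ = 1 − 2f = 0.140, giving a principal value of 82.0°.
Since the Moon is past full (waning), take the reflex angle: θ = 360° − 82.0° = 278.0°.
Age = 29.5 × 278.0°/360° ≈ 22.78 days.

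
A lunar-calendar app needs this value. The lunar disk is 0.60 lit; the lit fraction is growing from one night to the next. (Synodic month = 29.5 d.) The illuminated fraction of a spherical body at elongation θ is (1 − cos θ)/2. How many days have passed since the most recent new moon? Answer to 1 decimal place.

cos θ = 1 − 2f = -0.200, giving a principal value of 101.5°.
The Moon is waxing (0°–180°), so θ = 101.5° directly.
Age = 29.5 × 101.5°/360° ≈ 8.32 days.

8.3 days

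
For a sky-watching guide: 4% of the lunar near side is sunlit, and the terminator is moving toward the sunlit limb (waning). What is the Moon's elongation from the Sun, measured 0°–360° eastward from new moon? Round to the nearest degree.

cos θ = 1 − 2f = 0.920, giving a principal value of 23.1°.
Waning ⇒ past full, so θ = 360° − 23.1° = 336.9°.

337°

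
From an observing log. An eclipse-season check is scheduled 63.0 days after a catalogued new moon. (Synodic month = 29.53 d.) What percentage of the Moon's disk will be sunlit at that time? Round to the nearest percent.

63.0/29.53 = 2.133 lunations, so 2 complete cycles and 3.94 d into the next.
Elongation θ = 360° × 3.94/29.53 ≈ 48.0°.
cos 48.0° = 0.669, so f = (1 − 0.669)/2 = 0.166, so 17%.

17%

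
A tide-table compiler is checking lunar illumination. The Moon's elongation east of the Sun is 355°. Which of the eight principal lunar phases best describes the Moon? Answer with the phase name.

new moon

The new moon sector spans roughly -22°–22°; 355° falls inside it.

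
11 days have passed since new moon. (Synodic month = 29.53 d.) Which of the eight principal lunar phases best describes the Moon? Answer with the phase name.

At 11/29.53 of the cycle, θ ≈ 134° — the waxing gibbous range.

waxing gibbous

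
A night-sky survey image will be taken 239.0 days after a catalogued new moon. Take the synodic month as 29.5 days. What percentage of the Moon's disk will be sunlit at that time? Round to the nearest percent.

239.0 d spans 8 complete synodic months (8 × 29.5 = 236.00 d) plus 3.00 d.
Elongation θ = 360° × 3.00/29.5 ≈ 36.6°.
cos 36.6° = 0.803, so f = (1 − 0.803)/2 = 0.099, so 10%.

10%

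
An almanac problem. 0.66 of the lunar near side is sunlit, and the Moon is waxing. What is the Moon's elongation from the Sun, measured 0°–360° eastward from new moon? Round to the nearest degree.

109°

From f = (1 − cos θ)/2: cos θ = 1 − 2×0.66 = -0.320; arccos → 108.7°.
The Moon is waxing (0°–180°), so θ = 108.7° directly.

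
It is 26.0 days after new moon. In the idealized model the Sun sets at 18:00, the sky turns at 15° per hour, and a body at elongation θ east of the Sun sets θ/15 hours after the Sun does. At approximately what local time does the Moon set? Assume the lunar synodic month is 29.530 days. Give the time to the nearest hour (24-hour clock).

15:00

Elongation θ = 360° × 26.0/29.530 ≈ 317.0°.
The Moon trails the Sun by θ/15 = 317.0/15 ≈ 21.13 hours.
18:00 + 21.13 h ≈ 15:08 → 15:00 to the nearest hour.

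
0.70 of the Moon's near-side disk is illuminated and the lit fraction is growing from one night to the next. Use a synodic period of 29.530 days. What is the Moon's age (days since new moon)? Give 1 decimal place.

9.3 days

From f = (1 − cos θ)/2: cos θ = 1 − 2×0.70 = -0.400; arccos → 113.6°.
Before full moon the principal value applies: θ = 113.6°.
Age = 29.530 × 113.6°/360° ≈ 9.32 days.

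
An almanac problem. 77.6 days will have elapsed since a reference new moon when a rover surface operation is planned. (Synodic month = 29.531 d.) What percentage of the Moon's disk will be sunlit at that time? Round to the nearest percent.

85%

Reduce mod P: 77.6 − 2×29.531 = 18.54 d into the current lunation.
Phase angle: θ = 360°·(18.54 d)/(29.531 d) = 226.0°.
With cos θ = (-0.695), the lit fraction is (1 − (-0.695))/2 ≈ 0.847, so 85%.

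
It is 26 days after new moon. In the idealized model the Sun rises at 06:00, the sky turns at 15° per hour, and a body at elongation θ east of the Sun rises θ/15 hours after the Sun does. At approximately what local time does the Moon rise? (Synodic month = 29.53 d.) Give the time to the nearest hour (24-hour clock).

03:00

Elongation θ = 360° × 26/29.53 ≈ 317.0°.
The Moon trails the Sun by θ/15 = 317.0/15 ≈ 21.13 hours.
06:00 + 21.13 h ≈ 03:08 → 03:00 to the nearest hour.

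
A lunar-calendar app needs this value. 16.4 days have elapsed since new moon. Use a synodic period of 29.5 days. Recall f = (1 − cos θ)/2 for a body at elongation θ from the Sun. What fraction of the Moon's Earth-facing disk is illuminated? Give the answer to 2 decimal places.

0.97

The Moon has covered 16.4/29.5 of its cycle, so θ ≈ 360° × 16.4/29.5 = 200.1°.
cos 200.1° = (-0.939), so f = (1 − (-0.939))/2 = 0.969.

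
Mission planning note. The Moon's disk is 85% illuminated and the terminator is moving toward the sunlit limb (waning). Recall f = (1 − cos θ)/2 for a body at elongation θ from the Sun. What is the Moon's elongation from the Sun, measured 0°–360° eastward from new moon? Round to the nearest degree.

Invert f = (1 − cos θ)/2 to get cos θ = 1 − 2(0.85) = -0.700, hence θ₀ = arccos -0.700 = 134.4°.
Waning ⇒ past full, so θ = 360° − 134.4° = 225.6°.

226°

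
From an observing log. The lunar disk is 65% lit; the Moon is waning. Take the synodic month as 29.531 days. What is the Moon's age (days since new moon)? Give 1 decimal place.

20.7 days

From f = (1 − cos θ)/2: cos θ = 1 − 2×0.65 = -0.300; arccos → 107.5°.
Waning ⇒ past full, so θ = 360° − 107.5° = 252.5°.
That fraction of the synodic month is 252.5/360 × 29.531 d ≈ 20.72 d.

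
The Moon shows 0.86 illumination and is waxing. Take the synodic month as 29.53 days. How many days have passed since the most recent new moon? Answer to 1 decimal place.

cos θ = 1 − 2f = -0.720, giving a principal value of 136.1°.
The Moon is waxing (0°–180°), so θ = 136.1° directly.
At 360°/29.53 d per day, 136.1° corresponds to 11.16 days.

11.2 days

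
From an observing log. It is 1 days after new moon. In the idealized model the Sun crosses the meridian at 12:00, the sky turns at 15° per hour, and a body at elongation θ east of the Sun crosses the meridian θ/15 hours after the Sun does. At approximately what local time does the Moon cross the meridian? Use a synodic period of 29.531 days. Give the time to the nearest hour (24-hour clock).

The Moon has covered 1/29.531 of its cycle, so θ ≈ 360° × 1/29.531 = 12.2°.
The Moon trails the Sun by θ/15 = 12.2/15 ≈ 0.81 hours.
12:00 + 0.81 h ≈ 12:49 → 13:00 to the nearest hour.

13:00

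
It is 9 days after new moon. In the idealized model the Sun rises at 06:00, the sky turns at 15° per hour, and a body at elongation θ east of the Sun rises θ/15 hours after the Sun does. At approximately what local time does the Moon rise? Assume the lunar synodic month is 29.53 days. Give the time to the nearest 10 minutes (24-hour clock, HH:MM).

Phase angle: θ = 360°·(9 d)/(29.53 d) = 109.7°.
The Moon trails the Sun by θ/15 = 109.7/15 ≈ 7.31 hours.
06:00 + 7.315 h ≈ 13:19 → 13:20 to the nearest ten minutes.

13:20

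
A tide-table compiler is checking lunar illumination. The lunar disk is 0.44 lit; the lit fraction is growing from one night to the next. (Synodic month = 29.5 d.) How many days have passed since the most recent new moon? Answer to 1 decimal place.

6.8 days

cos θ = 1 − 2f = 0.120, giving a principal value of 83.1°.
Before full moon the principal value applies: θ = 83.1°.
That fraction of the synodic month is 83.1/360 × 29.5 d ≈ 6.81 d.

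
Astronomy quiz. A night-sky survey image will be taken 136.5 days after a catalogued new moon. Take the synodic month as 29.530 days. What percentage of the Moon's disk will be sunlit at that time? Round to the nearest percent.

Reduce mod P: 136.5 − 4×29.530 = 18.38 d into the current lunation.
Phase angle: θ = 360°·(18.38 d)/(29.530 d) = 224.1°.
With cos θ = (-0.718), the lit fraction is (1 − (-0.718))/2 ≈ 0.859, so 86%.

86%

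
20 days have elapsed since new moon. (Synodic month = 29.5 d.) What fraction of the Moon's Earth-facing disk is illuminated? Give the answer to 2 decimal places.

0.72

Elongation θ = 360° × 20/29.5 ≈ 244.1°.
With cos θ = (-0.437), the lit fraction is (1 − (-0.437))/2 ≈ 0.719.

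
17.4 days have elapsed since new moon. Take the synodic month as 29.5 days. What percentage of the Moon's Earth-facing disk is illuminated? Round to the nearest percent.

Elongation θ = 360° × 17.4/29.5 ≈ 212.3°.
cos 212.3° = (-0.845), so f = (1 − (-0.845))/2 = 0.922, so 92%.

92%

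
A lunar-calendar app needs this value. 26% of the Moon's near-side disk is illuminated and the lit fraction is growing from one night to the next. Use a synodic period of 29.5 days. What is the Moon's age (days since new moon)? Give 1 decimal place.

5.0 days

Invert f = (1 − cos θ)/2 to get cos θ = 1 − 2(0.26) = 0.480, hence θ₀ = arccos 0.480 = 61.3°.
Waxing ⇒ before full, so θ = 61.3°.
At 360°/29.5 d per day, 61.3° corresponds to 5.02 days.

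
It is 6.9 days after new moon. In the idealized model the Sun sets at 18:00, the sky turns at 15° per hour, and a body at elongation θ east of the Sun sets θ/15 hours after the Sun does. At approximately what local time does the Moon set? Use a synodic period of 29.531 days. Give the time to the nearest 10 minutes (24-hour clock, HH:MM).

Phase angle: θ = 360°·(6.9 d)/(29.531 d) = 84.1°.
Delay after the Sun = 84.1° / (15°/h) ≈ 5.61 h.
18:00 + 5.608 h ≈ 23:36 → 23:40 to the nearest ten minutes.

23:40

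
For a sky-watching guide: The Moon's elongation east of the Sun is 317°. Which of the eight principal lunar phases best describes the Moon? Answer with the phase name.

waning crescent

317° lies in the waning crescent sector of the 8-phase cycle.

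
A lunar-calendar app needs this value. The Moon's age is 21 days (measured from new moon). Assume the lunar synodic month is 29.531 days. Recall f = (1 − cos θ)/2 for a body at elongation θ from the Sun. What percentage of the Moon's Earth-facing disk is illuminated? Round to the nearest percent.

The Moon has covered 21/29.531 of its cycle, so θ ≈ 360° × 21/29.531 = 256.0°.
With cos θ = (-0.242), the lit fraction is (1 − (-0.242))/2 ≈ 0.621, so 62%.

62%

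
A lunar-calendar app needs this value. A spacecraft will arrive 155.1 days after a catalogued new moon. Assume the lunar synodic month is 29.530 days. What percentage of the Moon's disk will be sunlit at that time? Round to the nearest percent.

51%

155.1/29.530 = 5.252 lunations, so 5 complete cycles and 7.45 d into the next.
Elongation θ = 360° × 7.45/29.530 ≈ 90.8°.
Illuminated fraction = (1 − cos 90.8°)/2 = (1 − (-0.014))/2 ≈ 0.507, so 51%.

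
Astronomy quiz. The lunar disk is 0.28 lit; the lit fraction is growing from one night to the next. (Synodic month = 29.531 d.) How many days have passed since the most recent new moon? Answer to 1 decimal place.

From f = (1 − cos θ)/2: cos θ = 1 − 2×0.28 = 0.440; arccos → 63.9°.
Before full moon the principal value applies: θ = 63.9°.
Age = 29.531 × 63.9°/360° ≈ 5.24 days.

5.2 days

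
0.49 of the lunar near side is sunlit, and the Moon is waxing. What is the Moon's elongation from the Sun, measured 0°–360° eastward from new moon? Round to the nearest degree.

89°

From f = (1 − cos θ)/2: cos θ = 1 − 2×0.49 = 0.020; arccos → 88.9°.
Before full moon the principal value applies: θ = 88.9°.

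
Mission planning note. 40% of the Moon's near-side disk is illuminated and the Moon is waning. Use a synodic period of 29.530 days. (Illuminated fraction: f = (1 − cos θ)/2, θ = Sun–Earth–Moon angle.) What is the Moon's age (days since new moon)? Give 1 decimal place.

23.1 days

From f = (1 − cos θ)/2: cos θ = 1 − 2×0.40 = 0.200; arccos → 78.5°.
A waning Moon lies in 180°–360°, so θ = 360° − 78.5° = 281.5°.
That fraction of the synodic month is 281.5/360 × 29.530 d ≈ 23.09 d.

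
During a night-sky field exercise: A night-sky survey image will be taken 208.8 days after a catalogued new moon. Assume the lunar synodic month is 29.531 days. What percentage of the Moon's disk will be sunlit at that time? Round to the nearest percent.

5%

Reduce mod P: 208.8 − 7×29.531 = 2.08 d into the current lunation.
Phase angle: θ = 360°·(2.08 d)/(29.531 d) = 25.4°.
cos 25.4° = 0.903, so f = (1 − 0.903)/2 = 0.048, so 5%.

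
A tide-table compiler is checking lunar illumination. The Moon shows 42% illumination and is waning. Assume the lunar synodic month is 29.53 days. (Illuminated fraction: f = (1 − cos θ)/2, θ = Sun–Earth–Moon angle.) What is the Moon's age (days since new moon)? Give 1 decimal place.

22.9 days

cos θ = 1 − 2f = 0.160, giving a principal value of 80.8°.
A waning Moon lies in 180°–360°, so θ = 360° − 80.8° = 279.2°.
Age = 29.53 × 279.2°/360° ≈ 22.90 days.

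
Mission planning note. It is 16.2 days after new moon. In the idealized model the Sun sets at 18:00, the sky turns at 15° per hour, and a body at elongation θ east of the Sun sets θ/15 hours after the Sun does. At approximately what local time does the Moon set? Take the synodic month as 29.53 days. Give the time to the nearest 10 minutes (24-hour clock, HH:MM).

The Moon has covered 16.2/29.53 of its cycle, so θ ≈ 360° × 16.2/29.53 = 197.5°.
The Moon trails the Sun by θ/15 = 197.5/15 ≈ 13.17 hours.
18:00 + 13.166 h ≈ 07:10 → 07:10 to the nearest ten minutes.

07:10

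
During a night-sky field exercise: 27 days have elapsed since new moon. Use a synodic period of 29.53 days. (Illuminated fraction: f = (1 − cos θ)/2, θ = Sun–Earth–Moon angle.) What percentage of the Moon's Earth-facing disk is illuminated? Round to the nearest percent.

7%

Elongation θ = 360° × 27/29.53 ≈ 329.2°.
With cos θ = 0.859, the lit fraction is (1 − 0.859)/2 ≈ 0.071, so 7%.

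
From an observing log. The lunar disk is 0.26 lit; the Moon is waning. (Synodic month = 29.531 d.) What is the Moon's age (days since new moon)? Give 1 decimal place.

24.5 days

Invert f = (1 − cos θ)/2 to get cos θ = 1 − 2(0.26) = 0.480, hence θ₀ = arccos 0.480 = 61.3°.
Waning ⇒ past full, so θ = 360° − 61.3° = 298.7°.
At 360°/29.531 d per day, 298.7° corresponds to 24.50 days.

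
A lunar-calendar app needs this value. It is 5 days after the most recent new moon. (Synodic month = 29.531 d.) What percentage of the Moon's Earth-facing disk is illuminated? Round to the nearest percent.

Phase angle: θ = 360°·(5 d)/(29.531 d) = 61.0°.
With cos θ = 0.486, the lit fraction is (1 − 0.486)/2 ≈ 0.257, so 26%.

26%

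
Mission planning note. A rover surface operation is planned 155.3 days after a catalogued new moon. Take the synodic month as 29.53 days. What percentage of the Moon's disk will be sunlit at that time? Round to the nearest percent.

53%

155.3/29.53 = 5.259 lunations, so 5 complete cycles and 7.65 d into the next.
Phase angle: θ = 360°·(7.65 d)/(29.53 d) = 93.3°.
Illuminated fraction = (1 − cos 93.3°)/2 = (1 − (-0.057))/2 ≈ 0.528, so 53%.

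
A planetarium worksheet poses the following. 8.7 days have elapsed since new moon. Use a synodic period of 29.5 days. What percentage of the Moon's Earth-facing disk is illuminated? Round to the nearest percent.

Phase angle: θ = 360°·(8.7 d)/(29.5 d) = 106.2°.
Illuminated fraction = (1 − cos 106.2°)/2 = (1 − (-0.278))/2 ≈ 0.639, so 64%.

64%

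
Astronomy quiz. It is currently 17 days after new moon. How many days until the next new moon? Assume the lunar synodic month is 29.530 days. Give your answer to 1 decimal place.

The next new moon completes the synodic month: 29.530 − 17 = 12.530 days.

12.5 days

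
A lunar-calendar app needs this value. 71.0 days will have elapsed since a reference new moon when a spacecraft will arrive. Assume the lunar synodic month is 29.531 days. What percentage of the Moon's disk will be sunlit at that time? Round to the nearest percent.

Reduce mod P: 71.0 − 2×29.531 = 11.94 d into the current lunation.
Elongation θ = 360° × 11.94/29.531 ≈ 145.5°.
With cos θ = (-0.824), the lit fraction is (1 − (-0.824))/2 ≈ 0.912, so 91%.

91%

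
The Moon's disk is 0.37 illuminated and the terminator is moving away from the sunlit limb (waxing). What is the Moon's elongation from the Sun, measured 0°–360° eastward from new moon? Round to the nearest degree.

From f = (1 − cos θ)/2: cos θ = 1 − 2×0.37 = 0.260; arccos → 74.9°.
Before full moon the principal value applies: θ = 74.9°.

75°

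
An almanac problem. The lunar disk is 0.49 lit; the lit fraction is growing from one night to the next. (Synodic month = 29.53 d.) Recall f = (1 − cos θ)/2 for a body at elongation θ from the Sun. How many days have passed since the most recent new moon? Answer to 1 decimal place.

7.3 days

Invert f = (1 − cos θ)/2 to get cos θ = 1 − 2(0.49) = 0.020, hence θ₀ = arccos 0.020 = 88.9°.
Waxing ⇒ before full, so θ = 88.9°.
That fraction of the synodic month is 88.9/360 × 29.53 d ≈ 7.29 d.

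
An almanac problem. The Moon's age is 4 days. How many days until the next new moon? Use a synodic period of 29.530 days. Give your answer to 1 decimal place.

25.5 days

One full lunation from the last new moon is 29.530 d; remaining = 29.530 − 4 = 25.530 d.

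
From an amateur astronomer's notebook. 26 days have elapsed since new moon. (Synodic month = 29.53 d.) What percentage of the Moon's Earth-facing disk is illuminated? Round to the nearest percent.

13%

The Moon has covered 26/29.53 of its cycle, so θ ≈ 360° × 26/29.53 = 317.0°.
Illuminated fraction = (1 − cos 317.0°)/2 = (1 − 0.731)/2 ≈ 0.135, so 13%.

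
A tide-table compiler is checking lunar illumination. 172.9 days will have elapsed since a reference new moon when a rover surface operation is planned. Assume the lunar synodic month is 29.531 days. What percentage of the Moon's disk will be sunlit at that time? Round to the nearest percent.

19%

Reduce mod P: 172.9 − 5×29.531 = 25.25 d into the current lunation.
Elongation θ = 360° × 25.25/29.531 ≈ 307.8°.
With cos θ = 0.612, the lit fraction is (1 − 0.612)/2 ≈ 0.194, so 19%.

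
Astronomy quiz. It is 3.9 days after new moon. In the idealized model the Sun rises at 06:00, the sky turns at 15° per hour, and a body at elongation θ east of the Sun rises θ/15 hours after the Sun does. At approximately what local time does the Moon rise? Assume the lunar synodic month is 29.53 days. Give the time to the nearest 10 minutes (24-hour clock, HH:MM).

09:10

Elongation θ = 360° × 3.9/29.53 ≈ 47.5°.
At 15° of sky rotation per hour, 47.5° corresponds to a 3.17 h lag.
06:00 + 3.170 h ≈ 09:10 → 09:10 to the nearest ten minutes.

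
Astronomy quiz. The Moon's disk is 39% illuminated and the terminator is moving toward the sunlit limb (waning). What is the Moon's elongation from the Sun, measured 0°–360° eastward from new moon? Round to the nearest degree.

283°

Invert f = (1 − cos θ)/2 to get cos θ = 1 − 2(0.39) = 0.220, hence θ₀ = arccos 0.220 = 77.3°.
Since the Moon is past full (waning), take the reflex angle: θ = 360° − 77.3° = 282.7°.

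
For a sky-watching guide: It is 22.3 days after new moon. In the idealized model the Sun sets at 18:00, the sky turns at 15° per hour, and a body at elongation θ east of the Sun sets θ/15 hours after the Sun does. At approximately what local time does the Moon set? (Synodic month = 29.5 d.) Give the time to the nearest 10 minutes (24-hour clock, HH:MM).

Elongation θ = 360° × 22.3/29.5 ≈ 272.1°.
The Moon trails the Sun by θ/15 = 272.1/15 ≈ 18.14 hours.
18:00 + 18.142 h ≈ 12:09 → 12:10 to the nearest ten minutes.

12:10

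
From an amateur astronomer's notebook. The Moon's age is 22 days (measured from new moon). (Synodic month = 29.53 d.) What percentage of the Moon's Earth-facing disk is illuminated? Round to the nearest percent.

52%

The Moon has covered 22/29.53 of its cycle, so θ ≈ 360° × 22/29.53 = 268.2°.
cos 268.2° = (-0.031), so f = (1 − (-0.031))/2 = 0.516, so 52%.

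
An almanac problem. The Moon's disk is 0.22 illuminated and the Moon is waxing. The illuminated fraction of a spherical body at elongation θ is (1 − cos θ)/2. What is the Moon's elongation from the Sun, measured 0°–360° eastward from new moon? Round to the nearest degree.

56°

From f = (1 − cos θ)/2: cos θ = 1 − 2×0.22 = 0.560; arccos → 55.9°.
Waxing ⇒ before full, so θ = 55.9°.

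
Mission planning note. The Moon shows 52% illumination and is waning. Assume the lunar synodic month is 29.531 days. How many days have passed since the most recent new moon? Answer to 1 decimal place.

cos θ = 1 − 2f = -0.040, giving a principal value of 92.3°.
A waning Moon lies in 180°–360°, so θ = 360° − 92.3° = 267.7°.
At 360°/29.531 d per day, 267.7° corresponds to 21.96 days.

22.0 days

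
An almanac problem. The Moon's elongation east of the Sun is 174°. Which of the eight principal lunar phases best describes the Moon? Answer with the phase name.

full moon

The full moon sector spans roughly 158°–202°; 174° falls inside it.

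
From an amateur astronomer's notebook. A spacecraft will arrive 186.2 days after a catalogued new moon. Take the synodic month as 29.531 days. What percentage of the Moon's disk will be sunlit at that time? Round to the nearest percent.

186.2/29.531 = 6.305 lunations, so 6 complete cycles and 9.01 d into the next.
Elongation θ = 360° × 9.01/29.531 ≈ 109.9°.
With cos θ = (-0.340), the lit fraction is (1 − (-0.340))/2 ≈ 0.670, so 67%.

67%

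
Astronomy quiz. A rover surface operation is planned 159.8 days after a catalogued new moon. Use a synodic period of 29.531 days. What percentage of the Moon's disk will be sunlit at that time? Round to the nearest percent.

92%

Reduce mod P: 159.8 − 5×29.531 = 12.15 d into the current lunation.
Phase angle: θ = 360°·(12.15 d)/(29.531 d) = 148.1°.
With cos θ = (-0.849), the lit fraction is (1 − (-0.849))/2 ≈ 0.924, so 92%.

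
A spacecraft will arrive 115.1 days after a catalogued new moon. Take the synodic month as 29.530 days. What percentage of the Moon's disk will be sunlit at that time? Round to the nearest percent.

115.1/29.530 = 3.898 lunations, so 3 complete cycles and 26.51 d into the next.
The Moon has covered 26.51/29.530 of its cycle, so θ ≈ 360° × 26.51/29.530 = 323.2°.
With cos θ = 0.801, the lit fraction is (1 − 0.801)/2 ≈ 0.100, so 10%.

10%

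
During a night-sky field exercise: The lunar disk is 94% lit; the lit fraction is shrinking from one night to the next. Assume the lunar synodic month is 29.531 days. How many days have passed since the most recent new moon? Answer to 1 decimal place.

17.1 days

cos θ = 1 − 2f = -0.880, giving a principal value of 151.6°.
A waning Moon lies in 180°–360°, so θ = 360° − 151.6° = 208.4°.
Age = 29.531 × 208.4°/360° ≈ 17.09 days.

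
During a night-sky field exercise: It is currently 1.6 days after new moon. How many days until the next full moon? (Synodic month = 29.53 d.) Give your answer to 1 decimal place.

Full moon is 0.5 of the way through the cycle: age 0.5 × 29.53 = 14.765 d.
So 13.165 days remain (14.765 − 1.6).

13.2 days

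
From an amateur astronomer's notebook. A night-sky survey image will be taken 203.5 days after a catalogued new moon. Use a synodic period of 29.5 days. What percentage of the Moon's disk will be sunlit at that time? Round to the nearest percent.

10%

Reduce mod P: 203.5 − 6×29.5 = 26.50 d into the current lunation.
Elongation θ = 360° × 26.50/29.5 ≈ 323.4°.
Illuminated fraction = (1 − cos 323.4°)/2 = (1 − 0.803)/2 ≈ 0.099, so 10%.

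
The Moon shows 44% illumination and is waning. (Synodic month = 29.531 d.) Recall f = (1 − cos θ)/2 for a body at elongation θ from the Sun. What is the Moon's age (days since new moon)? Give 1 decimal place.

cos θ = 1 − 2f = 0.120, giving a principal value of 83.1°.
Waning ⇒ past full, so θ = 360° − 83.1° = 276.9°.
At 360°/29.531 d per day, 276.9° corresponds to 22.71 days.

22.7 days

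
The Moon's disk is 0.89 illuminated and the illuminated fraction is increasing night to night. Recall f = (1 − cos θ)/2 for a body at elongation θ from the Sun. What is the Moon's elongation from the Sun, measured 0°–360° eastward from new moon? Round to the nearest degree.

141°

From f = (1 − cos θ)/2: cos θ = 1 − 2×0.89 = -0.780; arccos → 141.3°.
The Moon is waxing (0°–180°), so θ = 141.3° directly.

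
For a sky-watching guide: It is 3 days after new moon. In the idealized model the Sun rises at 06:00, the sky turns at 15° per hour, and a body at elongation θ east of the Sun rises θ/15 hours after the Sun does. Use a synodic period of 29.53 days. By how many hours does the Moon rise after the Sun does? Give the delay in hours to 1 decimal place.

2.4 h

Elongation θ = 360° × 3/29.53 ≈ 36.6°.
The Moon trails the Sun by θ/15 = 36.6/15 ≈ 2.44 hours.
So the Moon rises 2.44 h after the Sun.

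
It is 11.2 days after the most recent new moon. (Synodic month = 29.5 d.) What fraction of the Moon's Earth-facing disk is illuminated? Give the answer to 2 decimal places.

Elongation θ = 360° × 11.2/29.5 ≈ 136.7°.
With cos θ = (-0.728), the lit fraction is (1 − (-0.728))/2 ≈ 0.864.

0.86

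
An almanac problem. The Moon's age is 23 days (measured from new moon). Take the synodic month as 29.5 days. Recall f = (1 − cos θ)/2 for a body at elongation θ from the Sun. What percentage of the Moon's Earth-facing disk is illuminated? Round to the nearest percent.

41%

The Moon has covered 23/29.5 of its cycle, so θ ≈ 360° × 23/29.5 = 280.7°.
Illuminated fraction = (1 − cos 280.7°)/2 = (1 − 0.185)/2 ≈ 0.407, so 41%.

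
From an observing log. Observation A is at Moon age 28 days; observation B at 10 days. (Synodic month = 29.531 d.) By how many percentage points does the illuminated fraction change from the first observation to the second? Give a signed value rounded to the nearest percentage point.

θ₁ = 360° × 28/29.531 = 341.3°, f₁ = (1 − cos θ₁)/2 = 0.026.
θ₂ = 360° × 10/29.531 = 121.9°, f₂ = (1 − cos θ₂)/2 = 0.764.
Change = f₂ − f₁ = +0.738 → +74 percentage points.

+74 pp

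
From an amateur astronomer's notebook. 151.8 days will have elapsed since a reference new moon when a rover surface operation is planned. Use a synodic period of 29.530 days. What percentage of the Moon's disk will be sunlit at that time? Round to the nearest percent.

151.8/29.530 = 5.141 lunations, so 5 complete cycles and 4.15 d into the next.
Elongation θ = 360° × 4.15/29.530 ≈ 50.6°.
cos 50.6° = 0.635, so f = (1 − 0.635)/2 = 0.183, so 18%.

18%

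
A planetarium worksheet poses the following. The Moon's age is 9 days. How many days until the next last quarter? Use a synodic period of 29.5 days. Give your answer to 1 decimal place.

Last quarter is 0.75 of the way through the cycle: age 0.75 × 29.5 = 22.125 d.
So 13.125 days remain (22.125 − 9).

13.1 days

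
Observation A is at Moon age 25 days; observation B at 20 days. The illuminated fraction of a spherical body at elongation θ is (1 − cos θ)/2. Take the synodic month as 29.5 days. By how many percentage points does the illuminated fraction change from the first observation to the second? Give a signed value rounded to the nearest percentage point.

First observation: θ = 360°·25/29.5 = 305.1°, so f = 0.213.
Second observation: θ = 244.1°, f = 0.719.
Δf = 0.719 − 0.213 = +0.506, i.e. +51 pp.

+51 pp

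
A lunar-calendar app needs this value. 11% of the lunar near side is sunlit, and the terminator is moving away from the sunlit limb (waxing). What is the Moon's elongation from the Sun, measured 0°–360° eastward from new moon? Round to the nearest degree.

39°

Invert f = (1 − cos θ)/2 to get cos θ = 1 − 2(0.11) = 0.780, hence θ₀ = arccos 0.780 = 38.7°.
Before full moon the principal value applies: θ = 38.7°.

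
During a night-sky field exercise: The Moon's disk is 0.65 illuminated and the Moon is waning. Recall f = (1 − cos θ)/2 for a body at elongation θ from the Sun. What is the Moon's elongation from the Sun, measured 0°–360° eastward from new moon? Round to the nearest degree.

Invert f = (1 − cos θ)/2 to get cos θ = 1 − 2(0.65) = -0.300, hence θ₀ = arccos -0.300 = 107.5°.
A waning Moon lies in 180°–360°, so θ = 360° − 107.5° = 252.5°.

253°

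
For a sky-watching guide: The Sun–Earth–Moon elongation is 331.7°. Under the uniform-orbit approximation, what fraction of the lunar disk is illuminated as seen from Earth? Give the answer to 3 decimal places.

0.060

f = (1 − cos 331.7°)/2 = (1 − 0.880)/2 ≈ 0.060.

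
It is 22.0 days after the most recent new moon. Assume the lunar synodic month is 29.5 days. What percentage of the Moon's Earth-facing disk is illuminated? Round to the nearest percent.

The Moon has covered 22.0/29.5 of its cycle, so θ ≈ 360° × 22.0/29.5 = 268.5°.
With cos θ = (-0.027), the lit fraction is (1 − (-0.027))/2 ≈ 0.513, so 51%.

51%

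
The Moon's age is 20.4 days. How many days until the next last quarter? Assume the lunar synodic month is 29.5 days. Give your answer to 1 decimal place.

1.7 days

Last quarter occurs at elongation 270°, i.e. at age 29.5 × 270/360 = 22.125 d.
So 1.725 days remain (22.125 − 20.4).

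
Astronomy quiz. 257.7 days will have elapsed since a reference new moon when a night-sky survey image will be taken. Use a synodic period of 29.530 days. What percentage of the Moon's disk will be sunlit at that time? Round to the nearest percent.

257.7/29.530 = 8.727 lunations, so 8 complete cycles and 21.46 d into the next.
Elongation θ = 360° × 21.46/29.530 ≈ 261.6°.
With cos θ = (-0.146), the lit fraction is (1 − (-0.146))/2 ≈ 0.573, so 57%.

57%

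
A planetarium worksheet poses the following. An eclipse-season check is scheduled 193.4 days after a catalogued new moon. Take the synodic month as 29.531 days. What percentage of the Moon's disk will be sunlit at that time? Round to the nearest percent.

98%

193.4/29.531 = 6.549 lunations, so 6 complete cycles and 16.21 d into the next.
The Moon has covered 16.21/29.531 of its cycle, so θ ≈ 360° × 16.21/29.531 = 197.7°.
cos 197.7° = (-0.953), so f = (1 − (-0.953))/2 = 0.976, so 98%.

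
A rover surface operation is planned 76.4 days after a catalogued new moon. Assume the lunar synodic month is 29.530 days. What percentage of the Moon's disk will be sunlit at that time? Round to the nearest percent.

93%

76.4/29.530 = 2.587 lunations, so 2 complete cycles and 17.34 d into the next.
Phase angle: θ = 360°·(17.34 d)/(29.530 d) = 211.4°.
With cos θ = (-0.854), the lit fraction is (1 − (-0.854))/2 ≈ 0.927, so 93%.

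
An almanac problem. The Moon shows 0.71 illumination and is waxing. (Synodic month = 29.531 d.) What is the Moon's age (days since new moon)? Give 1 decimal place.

From f = (1 − cos θ)/2: cos θ = 1 − 2×0.71 = -0.420; arccos → 114.8°.
Waxing ⇒ before full, so θ = 114.8°.
At 360°/29.531 d per day, 114.8° corresponds to 9.42 days.

9.4 days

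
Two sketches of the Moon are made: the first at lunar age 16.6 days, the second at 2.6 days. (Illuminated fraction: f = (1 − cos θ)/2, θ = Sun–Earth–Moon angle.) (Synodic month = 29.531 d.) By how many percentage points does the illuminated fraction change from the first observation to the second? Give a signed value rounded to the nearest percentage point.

First observation: θ = 360°·16.6/29.531 = 202.4°, so f = 0.962.
Second observation: θ = 31.7°, f = 0.075.
Δf = 0.075 − 0.962 = -0.888, i.e. -89 pp.

-89 percentage points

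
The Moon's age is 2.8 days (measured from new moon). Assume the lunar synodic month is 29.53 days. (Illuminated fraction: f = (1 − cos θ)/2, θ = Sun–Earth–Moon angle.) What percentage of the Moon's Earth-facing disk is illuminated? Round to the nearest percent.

9%

The Moon has covered 2.8/29.53 of its cycle, so θ ≈ 360° × 2.8/29.53 = 34.1°.
cos 34.1° = 0.828, so f = (1 − 0.828)/2 = 0.086, so 9%.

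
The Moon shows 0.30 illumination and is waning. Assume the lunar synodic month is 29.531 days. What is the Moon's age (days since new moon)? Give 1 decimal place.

24.1 days

From f = (1 − cos θ)/2: cos θ = 1 − 2×0.30 = 0.400; arccos → 66.4°.
A waning Moon lies in 180°–360°, so θ = 360° − 66.4° = 293.6°.
That fraction of the synodic month is 293.6/360 × 29.531 d ≈ 24.08 d.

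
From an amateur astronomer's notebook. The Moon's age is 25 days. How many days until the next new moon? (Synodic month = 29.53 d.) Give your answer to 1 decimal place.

4.5 days

One full lunation from the last new moon is 29.53 d; remaining = 29.53 − 25 = 4.530 d.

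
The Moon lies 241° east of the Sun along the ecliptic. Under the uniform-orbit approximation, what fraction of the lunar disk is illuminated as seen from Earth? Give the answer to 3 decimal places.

f = (1 − cos 241°)/2 = (1 − (-0.485))/2 ≈ 0.742.

0.742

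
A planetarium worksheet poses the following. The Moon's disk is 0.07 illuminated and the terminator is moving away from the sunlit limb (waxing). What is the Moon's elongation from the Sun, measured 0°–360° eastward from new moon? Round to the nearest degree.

From f = (1 − cos θ)/2: cos θ = 1 − 2×0.07 = 0.860; arccos → 30.7°.
Waxing ⇒ before full, so θ = 30.7°.

31°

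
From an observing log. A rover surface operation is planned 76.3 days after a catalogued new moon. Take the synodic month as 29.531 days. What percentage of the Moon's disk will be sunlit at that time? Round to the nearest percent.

93%

Reduce mod P: 76.3 − 2×29.531 = 17.24 d into the current lunation.
Elongation θ = 360° × 17.24/29.531 ≈ 210.1°.
Illuminated fraction = (1 − cos 210.1°)/2 = (1 − (-0.865))/2 ≈ 0.932, so 93%.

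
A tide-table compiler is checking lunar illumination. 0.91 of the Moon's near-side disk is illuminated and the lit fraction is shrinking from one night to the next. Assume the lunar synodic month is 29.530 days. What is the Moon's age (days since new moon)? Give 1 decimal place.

17.6 days

cos θ = 1 − 2f = -0.820, giving a principal value of 145.1°.
A waning Moon lies in 180°–360°, so θ = 360° − 145.1° = 214.9°.
That fraction of the synodic month is 214.9/360 × 29.530 d ≈ 17.63 d.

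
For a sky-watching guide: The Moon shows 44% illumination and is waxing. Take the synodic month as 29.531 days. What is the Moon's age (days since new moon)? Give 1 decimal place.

6.8 days

Invert f = (1 − cos θ)/2 to get cos θ = 1 − 2(0.44) = 0.120, hence θ₀ = arccos 0.120 = 83.1°.
Before full moon the principal value applies: θ = 83.1°.
Age = 29.531 × 83.1°/360° ≈ 6.82 days.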